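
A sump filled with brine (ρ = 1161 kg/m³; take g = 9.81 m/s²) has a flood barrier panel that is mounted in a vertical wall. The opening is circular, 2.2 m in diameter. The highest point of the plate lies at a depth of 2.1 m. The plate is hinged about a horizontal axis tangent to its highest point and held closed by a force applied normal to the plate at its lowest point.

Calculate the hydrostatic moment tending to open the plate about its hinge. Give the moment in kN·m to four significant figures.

M ≈ 165.5 kN·m

γ = ρg = 1161 × 9.81 / 1000 = 11.38941 kN/m³.
The centroid is at the centre, 1.1 m below the top of the plate, so the centroid depth is h_c = 2.1 + 1.1 = 3.2 m.
A = π(1.1)² = 3.80133 m².
Resultant F = γ·h_c·A = 11.38941 × 3.2 × 3.80133 = 138.544 kN.
I_c = πr⁴/4 = π × 1.1⁴/4 = 1.1499 m⁴.
Centre of pressure: y_p = y_c + I_c/(y_c·A) = 3.2 + 1.1499/(3.2 × 3.80133) = 3.2 + 0.0945311 = 3.29453 m along the plane.
The resultant acts 1.1 + 0.0945311 = 1.19453 m (along the plate) below the hinge at the top edge, so the moment about the hinge is M = F × 1.19453 = 138.544 × 1.19453 = 165.495 kN·m.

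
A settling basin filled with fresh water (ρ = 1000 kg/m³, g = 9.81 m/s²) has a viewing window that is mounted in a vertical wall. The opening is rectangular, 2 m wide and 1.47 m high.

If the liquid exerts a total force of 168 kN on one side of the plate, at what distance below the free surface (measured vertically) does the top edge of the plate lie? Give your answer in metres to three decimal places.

γ = ρg = 1000 × 9.81 = 9810 N/m³ = 9.81 kN/m³.
A = 2 × 1.47 = 2.94 m².
From F = γ·h_c·A, the centroid depth is h_c = 168/(9.81 × 2.94) = 5.82496 m.
The centroid lies 1.47/2 = 0.735 m below the top edge, so the top edge sits at h_top = 5.82496 − 0.735 = 5.08996 m below the surface.

d_top ≈ 5.090 m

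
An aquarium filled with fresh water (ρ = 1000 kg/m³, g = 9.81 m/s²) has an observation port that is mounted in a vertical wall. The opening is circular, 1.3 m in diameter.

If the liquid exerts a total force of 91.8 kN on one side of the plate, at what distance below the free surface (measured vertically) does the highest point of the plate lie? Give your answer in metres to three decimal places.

γ = ρg = 1000 × 9.81 = 9810 N/m³ = 9.81 kN/m³.
A = π(0.65)² = 1.32732 m².
From F = γ·h_c·A, the centroid depth is h_c = 91.8/(9.81 × 1.32732) = 7.05014 m.
The centroid is at the centre, 0.65 m below the top of the plate, so the highest point sits at h_top = 7.05014 − 0.65 = 6.40014 m below the surface.

d_top ≈ 6.400 m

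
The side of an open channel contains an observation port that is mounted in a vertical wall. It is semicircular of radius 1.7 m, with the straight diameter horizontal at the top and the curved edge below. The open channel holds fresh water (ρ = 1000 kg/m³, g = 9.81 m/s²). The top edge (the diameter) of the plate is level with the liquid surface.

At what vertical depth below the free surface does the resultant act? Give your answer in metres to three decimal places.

h_p = 1.001 m

γ = ρg = 1000 × 9.81 = 9810 N/m³ = 9.81 kN/m³.
The centroid of a semicircle lies 4r/(3π) = 0.721502 m from the diameter, here below the top edge, so the centroid depth is h_c = 0.721502 m.
A = πr²/2 = π × 1.7²/2 = 4.5396 m².
Resultant F = γ·h_c·A = 9.81 × 0.721502 × 4.5396 = 32.131 kN.
I_c = (π/8 − 8/(9π))·r⁴ = 0.109757 × 1.7⁴ = 0.916701 m⁴.
Centre of pressure: y_p = y_c + I_c/(y_c·A) = 0.721502 + 0.916701/(0.721502 × 4.5396) = 0.721502 + 0.27988 = 1.00138 m along the plane.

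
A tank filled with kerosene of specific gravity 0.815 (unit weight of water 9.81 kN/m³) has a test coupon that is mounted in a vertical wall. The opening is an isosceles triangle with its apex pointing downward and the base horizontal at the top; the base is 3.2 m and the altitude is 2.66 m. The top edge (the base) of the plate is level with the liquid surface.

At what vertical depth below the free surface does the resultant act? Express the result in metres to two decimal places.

γ = 0.815 × 9.81 = 7.99515 kN/m³.
With the apex down, the centroid sits h/3 = 2.66/3 = 0.886667 m below the base (the top edge), so the centroid depth is h_c = 0.886667 m.
A = ½ × 3.2 × 2.66 = 4.256 m².
Resultant F = γ·h_c·A = 7.99515 × 0.886667 × 4.256 = 30.1709 kN.
I_c = b·h³/36 = 3.2 × 2.66³/36 = 1.67299 m⁴.
Centre of pressure: y_p = y_c + I_c/(y_c·A) = 0.886667 + 1.67299/(0.886667 × 4.256) = 0.886667 + 0.443334 = 1.33 m along the plane.

h_p = 1.33 m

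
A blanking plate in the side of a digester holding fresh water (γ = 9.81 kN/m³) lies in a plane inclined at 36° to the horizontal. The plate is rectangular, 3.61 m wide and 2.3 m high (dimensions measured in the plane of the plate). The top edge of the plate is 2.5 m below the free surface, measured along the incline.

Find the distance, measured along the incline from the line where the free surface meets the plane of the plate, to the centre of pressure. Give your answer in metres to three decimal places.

γ = 9.81 kN/m³.
Let θ = 36° be the plate's angle to the horizontal; measure y along the incline from where the plane meets the free surface. Vertical depth h = y·sinθ with sinθ = 0.587785.
The centroid lies 2.3/2 = 1.15 m below the top edge, so y_c = 2.5 + 1.15 = 3.65 m and h_c = 3.65 × 0.587785 = 2.14542 m.
A = 3.61 × 2.3 = 8.303 m².
Resultant F = γ·h_c·A = 9.81 × 2.14542 × 8.303 = 174.75 kN.
I_c = b·h³/12 = 3.61 × 2.3³/12 = 3.66024 m⁴.
Centre of pressure: y_p = y_c + I_c/(y_c·A) = 3.65 + 3.66024/(3.65 × 8.303) = 3.65 + 0.120776 = 3.77078 m along the plane.

y_p = 3.771 m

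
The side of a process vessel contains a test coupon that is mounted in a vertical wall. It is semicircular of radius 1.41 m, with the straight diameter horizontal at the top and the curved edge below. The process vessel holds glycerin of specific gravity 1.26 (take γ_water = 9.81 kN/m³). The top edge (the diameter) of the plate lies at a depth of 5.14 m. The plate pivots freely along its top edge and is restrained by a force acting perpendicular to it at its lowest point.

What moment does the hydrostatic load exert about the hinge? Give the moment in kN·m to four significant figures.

M ≈ 137.9 kN·m

γ = 1.26 × 9.81 = 12.3606 kN/m³.
The centroid of a semicircle lies 4r/(3π) = 0.598423 m from the diameter, here below the top edge, so the centroid depth is h_c = 5.14 + 0.598423 = 5.73842 m.
A = πr²/2 = π × 1.41²/2 = 3.1229 m².
Resultant F = γ·h_c·A = 12.3606 × 5.73842 × 3.1229 = 221.508 kN.
I_c = (π/8 − 8/(9π))·r⁴ = 0.109757 × 1.41⁴ = 0.433819 m⁴.
Centre of pressure: y_p = y_c + I_c/(y_c·A) = 5.73842 + 0.433819/(5.73842 × 3.1229) = 5.73842 + 0.024208 = 5.76263 m along the plane.
The resultant acts 0.598423 + 0.024208 = 0.622631 m (along the plate) below the hinge at the top edge, so the moment about the hinge is M = F × 0.622631 = 221.508 × 0.622631 = 137.918 kN·m.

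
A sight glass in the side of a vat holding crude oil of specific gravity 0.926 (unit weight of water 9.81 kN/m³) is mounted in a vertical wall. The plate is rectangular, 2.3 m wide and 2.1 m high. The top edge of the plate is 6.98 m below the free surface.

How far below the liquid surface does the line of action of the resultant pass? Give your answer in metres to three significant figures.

h_p = 8.08 m

γ = 0.926 × 9.81 = 9.08406 kN/m³.
The centroid lies 2.1/2 = 1.05 m below the top edge, so the centroid depth is h_c = 6.98 + 1.05 = 8.03 m.
A = 2.3 × 2.1 = 4.83 m².
Resultant F = γ·h_c·A = 9.08406 × 8.03 × 4.83 = 352.324 kN.
I_c = b·h³/12 = 2.3 × 2.1³/12 = 1.77503 m⁴.
Centre of pressure: y_p = y_c + I_c/(y_c·A) = 8.03 + 1.77503/(8.03 × 4.83) = 8.03 + 0.045766 = 8.07577 m along the plane.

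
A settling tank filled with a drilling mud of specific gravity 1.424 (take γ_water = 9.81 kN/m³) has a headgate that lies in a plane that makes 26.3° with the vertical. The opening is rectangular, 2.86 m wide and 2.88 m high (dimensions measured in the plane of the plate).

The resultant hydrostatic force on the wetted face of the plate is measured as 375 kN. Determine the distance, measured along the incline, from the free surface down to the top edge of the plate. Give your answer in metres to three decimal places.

γ = 1.424 × 9.81 = 13.96944 kN/m³.
A = 2.86 × 2.88 = 8.2368 m².
From F = γ·h_c·A, the centroid depth is h_c = 375/(13.96944 × 8.2368) = 3.25907 m.
The plate makes 26.3° with the vertical, i.e. θ = 90° − 26.3° = 63.7° to the horizontal. Measuring y along the incline from the free-surface line, vertical depth h = y·sinθ with sinθ = 0.896486.
Along the incline, y_c = h_c/sinθ = 3.25907/0.896486 = 3.63538 m.
The centroid lies 2.88/2 = 1.44 m below the top edge, so the top edge sits at y_top = 3.63538 − 1.44 = 2.19538 m along the incline.

y_top ≈ 2.195 m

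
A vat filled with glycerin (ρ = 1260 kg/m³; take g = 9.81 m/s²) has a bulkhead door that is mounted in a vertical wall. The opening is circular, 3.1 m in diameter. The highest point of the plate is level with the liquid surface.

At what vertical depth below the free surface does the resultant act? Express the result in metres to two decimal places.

γ = ρg = 1260 × 9.81 / 1000 = 12.3606 kN/m³.
The centroid is at the centre, 1.55 m below the top of the plate, so the centroid depth is h_c = 1.55 m.
A = π(1.55)² = 7.54768 m².
Resultant F = γ·h_c·A = 12.3606 × 1.55 × 7.54768 = 144.605 kN.
I_c = πr⁴/4 = π × 1.55⁴/4 = 4.53332 m⁴.
Centre of pressure: y_p = y_c + I_c/(y_c·A) = 1.55 + 4.53332/(1.55 × 7.54768) = 1.55 + 0.3875 = 1.9375 m along the plane.

h_p = 1.94 m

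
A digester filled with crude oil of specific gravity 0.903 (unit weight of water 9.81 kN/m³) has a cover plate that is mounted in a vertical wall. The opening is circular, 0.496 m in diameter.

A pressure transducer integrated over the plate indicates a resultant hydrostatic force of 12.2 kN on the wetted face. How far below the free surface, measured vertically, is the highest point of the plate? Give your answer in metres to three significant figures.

γ = 0.903 × 9.81 = 8.85843 kN/m³.
A = π(0.248)² = 0.193221 m².
From F = γ·h_c·A, the centroid depth is h_c = 12.2/(8.85843 × 0.193221) = 7.12769 m.
The centroid is at the centre, 0.248 m below the top of the plate, so the highest point sits at h_top = 7.12769 − 0.248 = 6.87969 m below the surface.

d_top ≈ 6.88 m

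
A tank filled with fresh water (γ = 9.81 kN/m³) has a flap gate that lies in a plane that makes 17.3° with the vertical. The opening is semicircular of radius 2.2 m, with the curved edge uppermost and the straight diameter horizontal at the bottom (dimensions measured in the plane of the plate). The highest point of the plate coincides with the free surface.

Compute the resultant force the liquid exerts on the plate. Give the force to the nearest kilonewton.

γ = 9.81 kN/m³.
The plate makes 17.3° with the vertical, i.e. θ = 90° − 17.3° = 72.7° to the horizontal. Measuring y along the incline from the free-surface line, vertical depth h = y·sinθ with sinθ = 0.954761.
The centroid lies 4r/(3π) = 0.933709 m above the diameter, so r − 4r/(3π) = 2.2 − 0.933709 = 1.26629 m below the topmost point, so y_c = 1.26629 m and h_c = 1.26629 × 0.954761 = 1.209 m.
A = πr²/2 = π × 2.2²/2 = 7.60265 m².
Resultant F = γ·h_c·A = 9.81 × 1.209 × 7.60265 = 90.1696 kN.

F ≈ 90 kN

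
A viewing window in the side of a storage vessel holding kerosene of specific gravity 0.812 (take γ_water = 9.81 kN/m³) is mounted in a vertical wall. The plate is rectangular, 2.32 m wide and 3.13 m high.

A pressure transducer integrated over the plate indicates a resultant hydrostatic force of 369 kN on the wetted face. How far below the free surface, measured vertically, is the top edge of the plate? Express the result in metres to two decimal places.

d_top ≈ 4.81 m

γ = 0.812 × 9.81 = 7.96572 kN/m³.
A = 2.32 × 3.13 = 7.2616 m².
From F = γ·h_c·A, the centroid depth is h_c = 369/(7.96572 × 7.2616) = 6.37924 m.
The centroid lies 3.13/2 = 1.565 m below the top edge, so the top edge sits at h_top = 6.37924 − 1.565 = 4.81424 m below the surface.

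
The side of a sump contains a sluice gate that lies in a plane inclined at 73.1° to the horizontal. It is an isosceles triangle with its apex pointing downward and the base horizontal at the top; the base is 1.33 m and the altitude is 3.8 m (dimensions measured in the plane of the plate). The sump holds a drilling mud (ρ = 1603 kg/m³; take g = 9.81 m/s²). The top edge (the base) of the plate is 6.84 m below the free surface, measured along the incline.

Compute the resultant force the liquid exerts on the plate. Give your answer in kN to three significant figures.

γ = ρg = 1603 × 9.81 / 1000 = 15.72543 kN/m³.
Let θ = 73.1° be the plate's angle to the horizontal; measure y along the incline from where the plane meets the free surface. Vertical depth h = y·sinθ with sinθ = 0.956814.
With the apex down, the centroid sits h/3 = 3.8/3 = 1.26667 m below the base (the top edge), so y_c = 6.84 + 1.26667 = 8.10667 m and h_c = 8.10667 × 0.956814 = 7.75658 m.
A = ½ × 1.33 × 3.8 = 2.527 m².
Resultant F = γ·h_c·A = 15.72543 × 7.75658 × 2.527 = 308.232 kN.

F ≈ 308 kN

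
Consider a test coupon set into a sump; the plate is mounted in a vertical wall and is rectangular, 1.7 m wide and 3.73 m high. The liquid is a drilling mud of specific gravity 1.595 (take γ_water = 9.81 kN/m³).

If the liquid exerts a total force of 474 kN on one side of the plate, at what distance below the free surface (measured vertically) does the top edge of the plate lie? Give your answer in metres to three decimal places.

d_top ≈ 2.912 m

γ = 1.595 × 9.81 = 15.64695 kN/m³.
A = 1.7 × 3.73 = 6.341 m².
From F = γ·h_c·A, the centroid depth is h_c = 474/(15.64695 × 6.341) = 4.77739 m.
The centroid lies 3.73/2 = 1.865 m below the top edge, so the top edge sits at h_top = 4.77739 − 1.865 = 2.91239 m below the surface.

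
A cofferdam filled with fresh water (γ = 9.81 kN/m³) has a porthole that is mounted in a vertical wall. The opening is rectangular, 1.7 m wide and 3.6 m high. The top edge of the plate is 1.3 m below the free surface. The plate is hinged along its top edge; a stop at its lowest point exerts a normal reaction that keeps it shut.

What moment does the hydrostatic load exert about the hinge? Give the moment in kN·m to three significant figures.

M ≈ 400 kN·m

γ = 9.81 kN/m³.
The centroid lies 3.6/2 = 1.8 m below the top edge, so the centroid depth is h_c = 1.3 + 1.8 = 3.1 m.
A = 1.7 × 3.6 = 6.12 m².
Resultant F = γ·h_c·A = 9.81 × 3.1 × 6.12 = 186.115 kN.
I_c = b·h³/12 = 1.7 × 3.6³/12 = 6.6096 m⁴.
Centre of pressure: y_p = y_c + I_c/(y_c·A) = 3.1 + 6.6096/(3.1 × 6.12) = 3.1 + 0.348387 = 3.44839 m along the plane.
The resultant acts 1.8 + 0.348387 = 2.14839 m (along the plate) below the hinge at the top edge, so the moment about the hinge is M = F × 2.14839 = 186.115 × 2.14839 = 399.848 kN·m.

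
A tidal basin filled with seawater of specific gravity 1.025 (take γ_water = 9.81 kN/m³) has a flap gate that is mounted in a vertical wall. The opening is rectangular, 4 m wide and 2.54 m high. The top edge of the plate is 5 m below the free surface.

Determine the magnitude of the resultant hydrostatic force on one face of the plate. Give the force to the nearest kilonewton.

F ≈ 641 kN

γ = 1.025 × 9.81 = 10.05525 kN/m³.
The centroid lies 2.54/2 = 1.27 m below the top edge, so the centroid depth is h_c = 5 + 1.27 = 6.27 m.
A = 4 × 2.54 = 10.16 m².
Resultant F = γ·h_c·A = 10.05525 × 6.27 × 10.16 = 640.552 kN.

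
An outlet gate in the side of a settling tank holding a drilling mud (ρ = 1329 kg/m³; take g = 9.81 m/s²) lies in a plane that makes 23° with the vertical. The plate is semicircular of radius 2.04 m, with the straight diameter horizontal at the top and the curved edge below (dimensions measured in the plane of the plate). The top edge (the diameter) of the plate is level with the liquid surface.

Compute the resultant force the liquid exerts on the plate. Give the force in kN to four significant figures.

γ = ρg = 1329 × 9.81 / 1000 = 13.03749 kN/m³.
The plate makes 23° with the vertical, i.e. θ = 90° − 23° = 67° to the horizontal. Measuring y along the incline from the free-surface line, vertical depth h = y·sinθ with sinθ = 0.920505.
The centroid of a semicircle lies 4r/(3π) = 0.865803 m from the diameter, here below the top edge, so y_c = 0.865803 m and h_c = 0.865803 × 0.920505 = 0.796976 m.
A = πr²/2 = π × 2.04²/2 = 6.53703 m².
Resultant F = γ·h_c·A = 13.03749 × 0.796976 × 6.53703 = 67.9234 kN.

F ≈ 67.92 kN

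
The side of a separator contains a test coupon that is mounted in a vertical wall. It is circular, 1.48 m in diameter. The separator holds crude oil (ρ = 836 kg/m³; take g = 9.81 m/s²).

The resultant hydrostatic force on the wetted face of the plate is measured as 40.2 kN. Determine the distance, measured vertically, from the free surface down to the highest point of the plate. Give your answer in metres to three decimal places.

d_top ≈ 2.109 m

γ = ρg = 836 × 9.81 / 1000 = 8.20116 kN/m³.
A = π(0.74)² = 1.72034 m².
From F = γ·h_c·A, the centroid depth is h_c = 40.2/(8.20116 × 1.72034) = 2.84929 m.
The centroid is at the centre, 0.74 m below the top of the plate, so the highest point sits at h_top = 2.84929 − 0.74 = 2.10929 m below the surface.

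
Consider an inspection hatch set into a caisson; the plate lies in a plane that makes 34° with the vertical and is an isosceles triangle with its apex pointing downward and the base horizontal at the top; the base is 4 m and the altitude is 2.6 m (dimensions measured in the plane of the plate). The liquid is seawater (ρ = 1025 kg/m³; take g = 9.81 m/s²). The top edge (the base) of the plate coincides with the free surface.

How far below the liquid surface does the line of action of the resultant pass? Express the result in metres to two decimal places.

γ = ρg = 1025 × 9.81 / 1000 = 10.05525 kN/m³.
The plate makes 34° with the vertical, i.e. θ = 90° − 34° = 56° to the horizontal. Measuring y along the incline from the free-surface line, vertical depth h = y·sinθ with sinθ = 0.829038.
With the apex down, the centroid sits h/3 = 2.6/3 = 0.866667 m below the base (the top edge), so y_c = 0.866667 m and h_c = 0.866667 × 0.829038 = 0.7185 m.
A = ½ × 4 × 2.6 = 5.2 m².
Resultant F = γ·h_c·A = 10.05525 × 0.7185 × 5.2 = 37.5684 kN.
I_c = b·h³/36 = 4 × 2.6³/36 = 1.95289 m⁴.
Centre of pressure: y_p = y_c + I_c/(y_c·A) = 0.866667 + 1.95289/(0.866667 × 5.2) = 0.866667 + 0.433333 = 1.3 m along the plane.
Vertically, h_p = y_p·sinθ = 1.3 × 0.829038 = 1.07775 m.

h_p = 1.08 m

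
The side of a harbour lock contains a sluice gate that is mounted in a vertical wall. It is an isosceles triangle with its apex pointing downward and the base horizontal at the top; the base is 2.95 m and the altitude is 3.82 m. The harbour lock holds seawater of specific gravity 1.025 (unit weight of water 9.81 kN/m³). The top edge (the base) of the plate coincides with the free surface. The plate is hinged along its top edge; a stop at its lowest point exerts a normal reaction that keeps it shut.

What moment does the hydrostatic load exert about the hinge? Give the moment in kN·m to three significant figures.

M ≈ 138 kN·m

γ = 1.025 × 9.81 = 10.05525 kN/m³.
With the apex down, the centroid sits h/3 = 3.82/3 = 1.27333 m below the base (the top edge), so the centroid depth is h_c = 1.27333 m.
A = ½ × 2.95 × 3.82 = 5.6345 m².
Resultant F = γ·h_c·A = 10.05525 × 1.27333 × 5.6345 = 72.1422 kN.
I_c = b·h³/36 = 2.95 × 3.82³/36 = 4.56783 m⁴.
Centre of pressure: y_p = y_c + I_c/(y_c·A) = 1.27333 + 4.56783/(1.27333 × 5.6345) = 1.27333 + 0.636669 = 1.91 m along the plane.
The resultant acts 1.27333 + 0.636669 = 1.91 m (along the plate) below the hinge at the top edge, so the moment about the hinge is M = F × 1.91 = 72.1422 × 1.91 = 137.792 kN·m.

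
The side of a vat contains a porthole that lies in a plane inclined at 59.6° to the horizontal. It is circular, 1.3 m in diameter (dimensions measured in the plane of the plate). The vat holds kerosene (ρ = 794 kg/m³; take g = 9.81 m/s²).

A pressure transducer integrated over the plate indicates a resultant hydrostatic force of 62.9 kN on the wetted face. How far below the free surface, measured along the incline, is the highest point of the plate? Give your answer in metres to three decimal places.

y_top ≈ 6.404 m

γ = ρg = 794 × 9.81 / 1000 = 7.78914 kN/m³.
A = π(0.65)² = 1.32732 m².
From F = γ·h_c·A, the centroid depth is h_c = 62.9/(7.78914 × 1.32732) = 6.08395 m.
Let θ = 59.6° be the plate's angle to the horizontal; measure y along the incline from where the plane meets the free surface. Vertical depth h = y·sinθ with sinθ = 0.862514.
Along the incline, y_c = h_c/sinθ = 6.08395/0.862514 = 7.05374 m.
The centroid is at the centre, 0.65 m below the top of the plate, so the highest point sits at y_top = 7.05374 − 0.65 = 6.40374 m along the incline.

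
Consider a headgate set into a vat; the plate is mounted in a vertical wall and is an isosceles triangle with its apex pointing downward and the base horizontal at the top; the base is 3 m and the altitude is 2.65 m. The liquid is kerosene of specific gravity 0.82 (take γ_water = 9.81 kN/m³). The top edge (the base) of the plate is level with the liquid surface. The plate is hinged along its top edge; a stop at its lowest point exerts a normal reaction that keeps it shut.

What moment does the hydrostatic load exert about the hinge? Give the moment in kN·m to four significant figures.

M ≈ 37.42 kN·m

γ = 0.82 × 9.81 = 8.0442 kN/m³.
With the apex down, the centroid sits h/3 = 2.65/3 = 0.883333 m below the base (the top edge), so the centroid depth is h_c = 0.883333 m.
A = ½ × 3 × 2.65 = 3.975 m².
Resultant F = γ·h_c·A = 8.0442 × 0.883333 × 3.975 = 28.2452 kN.
I_c = b·h³/36 = 3 × 2.65³/36 = 1.5508 m⁴.
Centre of pressure: y_p = y_c + I_c/(y_c·A) = 0.883333 + 1.5508/(0.883333 × 3.975) = 0.883333 + 0.441666 = 1.325 m along the plane.
The resultant acts 0.883333 + 0.441666 = 1.325 m (along the plate) below the hinge at the top edge, so the moment about the hinge is M = F × 1.325 = 28.2452 × 1.325 = 37.4249 kN·m.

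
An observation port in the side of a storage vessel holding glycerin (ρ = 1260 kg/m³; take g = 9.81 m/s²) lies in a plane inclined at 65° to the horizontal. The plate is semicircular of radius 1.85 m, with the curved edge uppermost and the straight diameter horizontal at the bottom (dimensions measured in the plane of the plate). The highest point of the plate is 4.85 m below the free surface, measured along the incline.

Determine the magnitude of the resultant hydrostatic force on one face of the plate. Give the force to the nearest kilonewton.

F ≈ 356 kN

γ = ρg = 1260 × 9.81 / 1000 = 12.3606 kN/m³.
Let θ = 65° be the plate's angle to the horizontal; measure y along the incline from where the plane meets the free surface. Vertical depth h = y·sinθ with sinθ = 0.906308.
The centroid lies 4r/(3π) = 0.785164 m above the diameter, so r − 4r/(3π) = 1.85 − 0.785164 = 1.06484 m below the topmost point, so y_c = 4.85 + 1.06484 = 5.91484 m and h_c = 5.91484 × 0.906308 = 5.36067 m.
A = πr²/2 = π × 1.85²/2 = 5.37605 m².
Resultant F = γ·h_c·A = 12.3606 × 5.36067 × 5.37605 = 356.223 kN.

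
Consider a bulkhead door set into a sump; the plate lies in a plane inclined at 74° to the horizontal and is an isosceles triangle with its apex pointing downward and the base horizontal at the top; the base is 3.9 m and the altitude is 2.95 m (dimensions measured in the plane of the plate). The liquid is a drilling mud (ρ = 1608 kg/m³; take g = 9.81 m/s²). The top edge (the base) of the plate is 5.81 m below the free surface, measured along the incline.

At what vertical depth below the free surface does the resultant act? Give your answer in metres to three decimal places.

h_p = 6.599 m

γ = ρg = 1608 × 9.81 / 1000 = 15.77448 kN/m³.
Let θ = 74° be the plate's angle to the horizontal; measure y along the incline from where the plane meets the free surface. Vertical depth h = y·sinθ with sinθ = 0.961262.
With the apex down, the centroid sits h/3 = 2.95/3 = 0.983333 m below the base (the top edge), so y_c = 5.81 + 0.983333 = 6.79333 m and h_c = 6.79333 × 0.961262 = 6.53017 m.
A = ½ × 3.9 × 2.95 = 5.7525 m².
Resultant F = γ·h_c·A = 15.77448 × 6.53017 × 5.7525 = 592.565 kN.
I_c = b·h³/36 = 3.9 × 2.95³/36 = 2.78117 m⁴.
Centre of pressure: y_p = y_c + I_c/(y_c·A) = 6.79333 + 2.78117/(6.79333 × 5.7525) = 6.79333 + 0.0711686 = 6.8645 m along the plane.
Vertically, h_p = y_p·sinθ = 6.8645 × 0.961262 = 6.59858 m.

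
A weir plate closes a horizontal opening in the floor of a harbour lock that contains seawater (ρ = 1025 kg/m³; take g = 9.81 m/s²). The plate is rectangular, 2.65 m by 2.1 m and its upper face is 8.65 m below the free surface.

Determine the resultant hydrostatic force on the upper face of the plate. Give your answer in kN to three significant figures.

γ = ρg = 1025 × 9.81 / 1000 = 10.05525 kN/m³.
The plate is horizontal, so pressure is uniform at p = γ·h = 10.05525 × 8.65 = 86.9779 kN/m².
A = 2.65 × 2.1 = 5.565 m².
F = p·A = 86.9779 × 5.565 = 484.032 kN.

F ≈ 484 kN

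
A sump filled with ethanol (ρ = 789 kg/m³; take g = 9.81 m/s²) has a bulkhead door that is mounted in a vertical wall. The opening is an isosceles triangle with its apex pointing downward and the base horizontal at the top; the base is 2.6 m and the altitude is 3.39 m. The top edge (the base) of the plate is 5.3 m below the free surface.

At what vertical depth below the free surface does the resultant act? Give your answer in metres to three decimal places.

h_p = 6.529 m

γ = ρg = 789 × 9.81 / 1000 = 7.74009 kN/m³.
With the apex down, the centroid sits h/3 = 3.39/3 = 1.13 m below the base (the top edge), so the centroid depth is h_c = 5.3 + 1.13 = 6.43 m.
A = ½ × 2.6 × 3.39 = 4.407 m².
Resultant F = γ·h_c·A = 7.74009 × 6.43 × 4.407 = 219.331 kN.
I_c = b·h³/36 = 2.6 × 3.39³/36 = 2.81365 m⁴.
Centre of pressure: y_p = y_c + I_c/(y_c·A) = 6.43 + 2.81365/(6.43 × 4.407) = 6.43 + 0.0992924 = 6.52929 m along the plane.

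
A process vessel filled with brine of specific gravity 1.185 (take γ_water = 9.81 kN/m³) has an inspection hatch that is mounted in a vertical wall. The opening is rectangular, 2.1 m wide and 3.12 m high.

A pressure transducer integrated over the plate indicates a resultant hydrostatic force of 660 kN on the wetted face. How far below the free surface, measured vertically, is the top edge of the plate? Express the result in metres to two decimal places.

d_top ≈ 7.11 m

γ = 1.185 × 9.81 = 11.62485 kN/m³.
A = 2.1 × 3.12 = 6.552 m².
From F = γ·h_c·A, the centroid depth is h_c = 660/(11.62485 × 6.552) = 8.66528 m.
The centroid lies 3.12/2 = 1.56 m below the top edge, so the top edge sits at h_top = 8.66528 − 1.56 = 7.10528 m below the surface.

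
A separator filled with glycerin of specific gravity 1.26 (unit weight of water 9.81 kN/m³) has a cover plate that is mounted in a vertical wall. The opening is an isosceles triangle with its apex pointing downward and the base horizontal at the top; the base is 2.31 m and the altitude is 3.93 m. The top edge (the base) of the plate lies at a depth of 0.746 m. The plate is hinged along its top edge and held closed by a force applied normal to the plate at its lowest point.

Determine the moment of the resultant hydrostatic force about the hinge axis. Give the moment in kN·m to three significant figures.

M ≈ 199 kN·m

γ = 1.26 × 9.81 = 12.3606 kN/m³.
With the apex down, the centroid sits h/3 = 3.93/3 = 1.31 m below the base (the top edge), so the centroid depth is h_c = 0.746 + 1.31 = 2.056 m.
A = ½ × 2.31 × 3.93 = 4.53915 m².
Resultant F = γ·h_c·A = 12.3606 × 2.056 × 4.53915 = 115.355 kN.
I_c = b·h³/36 = 2.31 × 3.93³/36 = 3.89482 m⁴.
Centre of pressure: y_p = y_c + I_c/(y_c·A) = 2.056 + 3.89482/(2.056 × 4.53915) = 2.056 + 0.41734 = 2.47334 m along the plane.
The resultant acts 1.31 + 0.41734 = 1.72734 m (along the plate) below the hinge at the top edge, so the moment about the hinge is M = F × 1.72734 = 115.355 × 1.72734 = 199.257 kN·m.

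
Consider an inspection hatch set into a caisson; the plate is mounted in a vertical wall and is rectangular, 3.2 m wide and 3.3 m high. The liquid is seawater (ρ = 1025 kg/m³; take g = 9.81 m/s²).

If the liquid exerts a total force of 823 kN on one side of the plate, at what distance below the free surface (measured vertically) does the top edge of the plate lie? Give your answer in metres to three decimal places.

γ = ρg = 1025 × 9.81 / 1000 = 10.05525 kN/m³.
A = 3.2 × 3.3 = 10.56 m².
From F = γ·h_c·A, the centroid depth is h_c = 823/(10.05525 × 10.56) = 7.75074 m.
The centroid lies 3.3/2 = 1.65 m below the top edge, so the top edge sits at h_top = 7.75074 − 1.65 = 6.10074 m below the surface.

d_top ≈ 6.101 m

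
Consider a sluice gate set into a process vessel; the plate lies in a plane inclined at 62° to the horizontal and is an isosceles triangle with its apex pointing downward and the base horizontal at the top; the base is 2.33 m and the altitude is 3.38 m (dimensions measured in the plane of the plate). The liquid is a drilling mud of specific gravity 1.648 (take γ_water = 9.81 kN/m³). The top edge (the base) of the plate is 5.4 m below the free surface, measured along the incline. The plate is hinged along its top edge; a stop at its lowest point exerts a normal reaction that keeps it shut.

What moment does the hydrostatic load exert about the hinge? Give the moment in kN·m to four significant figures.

M ≈ 449.0 kN·m

γ = 1.648 × 9.81 = 16.16688 kN/m³.
Let θ = 62° be the plate's angle to the horizontal; measure y along the incline from where the plane meets the free surface. Vertical depth h = y·sinθ with sinθ = 0.882948.
With the apex down, the centroid sits h/3 = 3.38/3 = 1.12667 m below the base (the top edge), so y_c = 5.4 + 1.12667 = 6.52667 m and h_c = 6.52667 × 0.882948 = 5.76271 m.
A = ½ × 2.33 × 3.38 = 3.9377 m².
Resultant F = γ·h_c·A = 16.16688 × 5.76271 × 3.9377 = 366.856 kN.
I_c = b·h³/36 = 2.33 × 3.38³/36 = 2.49921 m⁴.
Centre of pressure: y_p = y_c + I_c/(y_c·A) = 6.52667 + 2.49921/(6.52667 × 3.9377) = 6.52667 + 0.0972453 = 6.62392 m along the plane.
The resultant acts 1.12667 + 0.0972453 = 1.22392 m (along the plate) below the hinge at the top edge, so the moment about the hinge is M = F × 1.22392 = 366.856 × 1.22392 = 449.002 kN·m.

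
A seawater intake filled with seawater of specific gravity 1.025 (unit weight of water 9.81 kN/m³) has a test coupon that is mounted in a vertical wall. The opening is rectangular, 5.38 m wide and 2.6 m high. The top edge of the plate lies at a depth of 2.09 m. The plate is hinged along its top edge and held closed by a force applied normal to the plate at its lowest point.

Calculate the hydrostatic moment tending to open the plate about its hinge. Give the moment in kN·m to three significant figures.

γ = 1.025 × 9.81 = 10.05525 kN/m³.
The centroid lies 2.6/2 = 1.3 m below the top edge, so the centroid depth is h_c = 2.09 + 1.3 = 3.39 m.
A = 5.38 × 2.6 = 13.988 m².
Resultant F = γ·h_c·A = 10.05525 × 3.39 × 13.988 = 476.813 kN.
I_c = b·h³/12 = 5.38 × 2.6³/12 = 7.87991 m⁴.
Centre of pressure: y_p = y_c + I_c/(y_c·A) = 3.39 + 7.87991/(3.39 × 13.988) = 3.39 + 0.166175 = 3.55618 m along the plane.
The resultant acts 1.3 + 0.166175 = 1.46618 m (along the plate) below the hinge at the top edge, so the moment about the hinge is M = F × 1.46618 = 476.813 × 1.46618 = 699.094 kN·m.

M ≈ 699 kN·m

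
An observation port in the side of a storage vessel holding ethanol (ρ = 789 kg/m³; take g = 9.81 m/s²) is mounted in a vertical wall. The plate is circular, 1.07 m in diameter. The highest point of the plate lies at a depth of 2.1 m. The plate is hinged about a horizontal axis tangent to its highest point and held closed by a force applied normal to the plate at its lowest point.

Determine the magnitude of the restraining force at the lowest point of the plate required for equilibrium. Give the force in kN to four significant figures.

P ≈ 9.635 kN

γ = ρg = 789 × 9.81 / 1000 = 7.74009 kN/m³.
The centroid is at the centre, 0.535 m below the top of the plate, so the centroid depth is h_c = 2.1 + 0.535 = 2.635 m.
A = π(0.535)² = 0.899202 m².
Resultant F = γ·h_c·A = 7.74009 × 2.635 × 0.899202 = 18.3393 kN.
I_c = πr⁴/4 = π × 0.535⁴/4 = 0.0643435 m⁴.
Centre of pressure: y_p = y_c + I_c/(y_c·A) = 2.635 + 0.0643435/(2.635 × 0.899202) = 2.635 + 0.0271561 = 2.66216 m along the plane.
The resultant acts 0.535 + 0.0271561 = 0.562156 m (along the plate) below the hinge at the top edge, so the moment about the hinge is M = F × 0.562156 = 18.3393 × 0.562156 = 10.3095 kN·m.
A normal force at the bottom, 1.07 m from the hinge, must supply this moment: P = 10.3095/1.07 = 9.63505 kN.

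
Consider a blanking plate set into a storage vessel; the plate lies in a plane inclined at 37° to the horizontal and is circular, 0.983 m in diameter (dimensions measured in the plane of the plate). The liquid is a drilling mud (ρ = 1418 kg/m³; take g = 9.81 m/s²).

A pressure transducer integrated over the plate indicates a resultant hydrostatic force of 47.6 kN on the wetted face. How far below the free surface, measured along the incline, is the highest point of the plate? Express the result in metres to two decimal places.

y_top ≈ 7.00 m

γ = ρg = 1418 × 9.81 / 1000 = 13.91058 kN/m³.
A = π(0.4915)² = 0.758922 m².
From F = γ·h_c·A, the centroid depth is h_c = 47.6/(13.91058 × 0.758922) = 4.50884 m.
Let θ = 37° be the plate's angle to the horizontal; measure y along the incline from where the plane meets the free surface. Vertical depth h = y·sinθ with sinθ = 0.601815.
Along the incline, y_c = h_c/sinθ = 4.50884/0.601815 = 7.49207 m.
The centroid is at the centre, 0.4915 m below the top of the plate, so the highest point sits at y_top = 7.49207 − 0.4915 = 7.00057 m along the incline.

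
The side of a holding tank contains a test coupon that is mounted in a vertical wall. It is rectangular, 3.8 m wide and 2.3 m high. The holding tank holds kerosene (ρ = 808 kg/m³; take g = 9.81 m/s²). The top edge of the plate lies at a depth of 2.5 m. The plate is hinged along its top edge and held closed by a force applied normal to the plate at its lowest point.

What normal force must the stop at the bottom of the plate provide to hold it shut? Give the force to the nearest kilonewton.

P ≈ 140 kN

γ = ρg = 808 × 9.81 / 1000 = 7.92648 kN/m³.
The centroid lies 2.3/2 = 1.15 m below the top edge, so the centroid depth is h_c = 2.5 + 1.15 = 3.65 m.
A = 3.8 × 2.3 = 8.74 m².
Resultant F = γ·h_c·A = 7.92648 × 3.65 × 8.74 = 252.863 kN.
I_c = b·h³/12 = 3.8 × 2.3³/12 = 3.85288 m⁴.
Centre of pressure: y_p = y_c + I_c/(y_c·A) = 3.65 + 3.85288/(3.65 × 8.74) = 3.65 + 0.120776 = 3.77078 m along the plane.
The resultant acts 1.15 + 0.120776 = 1.27078 m (along the plate) below the hinge at the top edge, so the moment about the hinge is M = F × 1.27078 = 252.863 × 1.27078 = 321.333 kN·m.
A normal force at the bottom, 2.3 m from the hinge, must supply this moment: P = 321.333/2.3 = 139.71 kN.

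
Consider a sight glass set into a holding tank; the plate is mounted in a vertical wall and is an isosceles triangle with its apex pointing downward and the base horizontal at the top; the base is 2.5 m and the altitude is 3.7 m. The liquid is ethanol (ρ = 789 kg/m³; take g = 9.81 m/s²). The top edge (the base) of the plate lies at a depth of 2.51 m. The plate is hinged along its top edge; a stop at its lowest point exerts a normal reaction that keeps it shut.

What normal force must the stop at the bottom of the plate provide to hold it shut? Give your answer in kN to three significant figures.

γ = ρg = 789 × 9.81 / 1000 = 7.74009 kN/m³.
With the apex down, the centroid sits h/3 = 3.7/3 = 1.23333 m below the base (the top edge), so the centroid depth is h_c = 2.51 + 1.23333 = 3.74333 m.
A = ½ × 2.5 × 3.7 = 4.625 m².
Resultant F = γ·h_c·A = 7.74009 × 3.74333 × 4.625 = 134.003 kN.
I_c = b·h³/36 = 2.5 × 3.7³/36 = 3.51757 m⁴.
Centre of pressure: y_p = y_c + I_c/(y_c·A) = 3.74333 + 3.51757/(3.74333 × 4.625) = 3.74333 + 0.203176 = 3.94651 m along the plane.
The resultant acts 1.23333 + 0.203176 = 1.43651 m (along the plate) below the hinge at the top edge, so the moment about the hinge is M = F × 1.43651 = 134.003 × 1.43651 = 192.497 kN·m.
A normal force at the bottom, 3.7 m from the hinge, must supply this moment: P = 192.497/3.7 = 52.0262 kN.

P ≈ 52.0 kN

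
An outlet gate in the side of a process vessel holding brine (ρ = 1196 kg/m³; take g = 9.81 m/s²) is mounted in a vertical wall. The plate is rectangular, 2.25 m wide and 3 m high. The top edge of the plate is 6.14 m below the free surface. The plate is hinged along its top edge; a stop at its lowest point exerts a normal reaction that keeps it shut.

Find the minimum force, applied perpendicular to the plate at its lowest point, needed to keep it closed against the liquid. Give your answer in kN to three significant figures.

γ = ρg = 1196 × 9.81 / 1000 = 11.73276 kN/m³.
The centroid lies 3/2 = 1.5 m below the top edge, so the centroid depth is h_c = 6.14 + 1.5 = 7.64 m.
A = 2.25 × 3 = 6.75 m².
Resultant F = γ·h_c·A = 11.73276 × 7.64 × 6.75 = 605.058 kN.
I_c = b·h³/12 = 2.25 × 3³/12 = 5.0625 m⁴.
Centre of pressure: y_p = y_c + I_c/(y_c·A) = 7.64 + 5.0625/(7.64 × 6.75) = 7.64 + 0.0981675 = 7.73817 m along the plane.
The resultant acts 1.5 + 0.0981675 = 1.59817 m (along the plate) below the hinge at the top edge, so the moment about the hinge is M = F × 1.59817 = 605.058 × 1.59817 = 966.986 kN·m.
A normal force at the bottom, 3 m from the hinge, must supply this moment: P = 966.986/3 = 322.329 kN.

P ≈ 322 kN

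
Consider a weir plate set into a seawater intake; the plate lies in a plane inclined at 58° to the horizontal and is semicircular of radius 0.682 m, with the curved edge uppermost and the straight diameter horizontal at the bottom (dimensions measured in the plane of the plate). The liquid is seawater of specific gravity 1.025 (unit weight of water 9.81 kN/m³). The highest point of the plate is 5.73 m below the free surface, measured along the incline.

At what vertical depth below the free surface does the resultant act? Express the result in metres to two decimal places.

h_p = 5.20 m

γ = 1.025 × 9.81 = 10.05525 kN/m³.
Let θ = 58° be the plate's angle to the horizontal; measure y along the incline from where the plane meets the free surface. Vertical depth h = y·sinθ with sinθ = 0.848048.
The centroid lies 4r/(3π) = 0.28945 m above the diameter, so r − 4r/(3π) = 0.682 − 0.28945 = 0.39255 m below the topmost point, so y_c = 5.73 + 0.39255 = 6.12255 m and h_c = 6.12255 × 0.848048 = 5.19222 m.
A = πr²/2 = π × 0.682²/2 = 0.730615 m².
Resultant F = γ·h_c·A = 10.05525 × 5.19222 × 0.730615 = 38.1447 kN.
I_c = (π/8 − 8/(9π))·r⁴ = 0.109757 × 0.682⁴ = 0.0237449 m⁴.
Centre of pressure: y_p = y_c + I_c/(y_c·A) = 6.12255 + 0.0237449/(6.12255 × 0.730615) = 6.12255 + 0.00530823 = 6.12786 m along the plane.
Vertically, h_p = y_p·sinθ = 6.12786 × 0.848048 = 5.19672 m.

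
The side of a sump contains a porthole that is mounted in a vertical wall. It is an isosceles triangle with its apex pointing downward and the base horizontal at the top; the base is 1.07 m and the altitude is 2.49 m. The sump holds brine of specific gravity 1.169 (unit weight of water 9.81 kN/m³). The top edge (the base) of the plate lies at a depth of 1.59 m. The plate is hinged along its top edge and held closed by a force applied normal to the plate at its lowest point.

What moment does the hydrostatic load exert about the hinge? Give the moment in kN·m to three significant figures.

γ = 1.169 × 9.81 = 11.46789 kN/m³.
With the apex down, the centroid sits h/3 = 2.49/3 = 0.83 m below the base (the top edge), so the centroid depth is h_c = 1.59 + 0.83 = 2.42 m.
A = ½ × 1.07 × 2.49 = 1.33215 m².
Resultant F = γ·h_c·A = 11.46789 × 2.42 × 1.33215 = 36.9702 kN.
I_c = b·h³/36 = 1.07 × 2.49³/36 = 0.458859 m⁴.
Centre of pressure: y_p = y_c + I_c/(y_c·A) = 2.42 + 0.458859/(2.42 × 1.33215) = 2.42 + 0.142335 = 2.56234 m along the plane.
The resultant acts 0.83 + 0.142335 = 0.972335 m (along the plate) below the hinge at the top edge, so the moment about the hinge is M = F × 0.972335 = 36.9702 × 0.972335 = 35.9474 kN·m.

M ≈ 35.9 kN·m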